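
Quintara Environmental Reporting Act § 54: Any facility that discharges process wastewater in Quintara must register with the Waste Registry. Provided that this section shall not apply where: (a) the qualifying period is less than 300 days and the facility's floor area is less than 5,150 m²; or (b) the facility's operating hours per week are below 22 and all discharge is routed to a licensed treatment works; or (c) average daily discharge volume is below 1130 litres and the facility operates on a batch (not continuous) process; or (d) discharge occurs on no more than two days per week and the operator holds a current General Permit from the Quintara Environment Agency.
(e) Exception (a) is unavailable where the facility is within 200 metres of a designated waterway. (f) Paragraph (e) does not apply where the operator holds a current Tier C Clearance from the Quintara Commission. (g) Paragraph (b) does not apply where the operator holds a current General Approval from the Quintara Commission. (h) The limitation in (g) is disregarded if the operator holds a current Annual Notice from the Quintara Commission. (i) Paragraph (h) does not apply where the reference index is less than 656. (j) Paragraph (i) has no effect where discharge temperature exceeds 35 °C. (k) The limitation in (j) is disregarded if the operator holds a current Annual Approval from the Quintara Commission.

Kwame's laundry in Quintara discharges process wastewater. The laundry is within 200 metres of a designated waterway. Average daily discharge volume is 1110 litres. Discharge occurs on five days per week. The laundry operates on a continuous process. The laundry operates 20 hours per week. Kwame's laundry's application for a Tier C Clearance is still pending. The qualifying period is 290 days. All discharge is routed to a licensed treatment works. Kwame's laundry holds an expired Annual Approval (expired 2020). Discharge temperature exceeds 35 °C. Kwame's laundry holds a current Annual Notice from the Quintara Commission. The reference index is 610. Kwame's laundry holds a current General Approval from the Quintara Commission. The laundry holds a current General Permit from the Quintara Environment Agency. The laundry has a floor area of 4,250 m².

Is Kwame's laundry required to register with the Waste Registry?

No — exception (b) applies; Kwame's laundry is not required to register with the Waste Registry.

Exception (a): the qualifying period is 290 days, less than the 300 days limit; the facility's floor area is 4,250 m², less than the 5,150 m² limit — every condition holds. But applying paragraphs (e)–(f): (e) operates against (a): the laundry is within 200 m of a designated waterway. (f), which would lift (e), is inapplicable — there is no Tier C Clearance in force. Exception (a) does not apply.
All of (b)'s requirements are met (the facility's operating hours per week are 20, below the 22 limit; discharge is routed to a licensed treatment works). Applying paragraphs (g)–(k): (g) operates (a current General Approval is held), but is overridden by (h): (h) operates against (g): a current Annual Notice is held. (i) is engaged (the reference index is 610, less than the 656 limit), but is set aside by (j): (j) is engaged — discharge temperature exceeds 35 °C. (k), which would lift (j), is not triggered — there is no Annual Approval in force. So (b) applies.
Exception (c) fails — the facility operates on a continuous process.
Exception (d) fails — discharge occurs on five days per week.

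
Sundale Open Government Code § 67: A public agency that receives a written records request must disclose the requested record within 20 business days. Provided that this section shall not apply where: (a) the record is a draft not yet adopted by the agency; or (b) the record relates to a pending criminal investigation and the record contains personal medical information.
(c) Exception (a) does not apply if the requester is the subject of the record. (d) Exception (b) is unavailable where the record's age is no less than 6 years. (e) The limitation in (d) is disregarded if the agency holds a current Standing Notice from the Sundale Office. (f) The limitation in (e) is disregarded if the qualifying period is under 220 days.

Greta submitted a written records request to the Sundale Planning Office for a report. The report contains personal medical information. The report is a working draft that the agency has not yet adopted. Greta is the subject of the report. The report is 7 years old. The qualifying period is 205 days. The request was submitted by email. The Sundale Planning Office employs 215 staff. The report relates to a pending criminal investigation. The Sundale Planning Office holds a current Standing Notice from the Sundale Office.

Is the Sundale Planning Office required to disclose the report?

Exception (a)'s conditions are all satisfied: the report is an unadopted draft. Turning to paragraph (c): (c) operates against (a): Greta is the subject of the report. (a) is therefore removed.
All of (b)'s requirements are met (the report relates to a pending investigation; the report contains personal medical information). Turning to paragraphs (d)–(f): (d) is triggered — the record's age is 7 years, meeting the 6 years threshold. (e) applies (a current Standing Notice is held), but yields to (f): (f) is triggered — the qualifying period is 205 days, under the 220 days limit. Exception (b) does not apply.
No exception is made out. the Sundale Planning Office falls within the general rule.

Yes — the Sundale Planning Office must disclose the report.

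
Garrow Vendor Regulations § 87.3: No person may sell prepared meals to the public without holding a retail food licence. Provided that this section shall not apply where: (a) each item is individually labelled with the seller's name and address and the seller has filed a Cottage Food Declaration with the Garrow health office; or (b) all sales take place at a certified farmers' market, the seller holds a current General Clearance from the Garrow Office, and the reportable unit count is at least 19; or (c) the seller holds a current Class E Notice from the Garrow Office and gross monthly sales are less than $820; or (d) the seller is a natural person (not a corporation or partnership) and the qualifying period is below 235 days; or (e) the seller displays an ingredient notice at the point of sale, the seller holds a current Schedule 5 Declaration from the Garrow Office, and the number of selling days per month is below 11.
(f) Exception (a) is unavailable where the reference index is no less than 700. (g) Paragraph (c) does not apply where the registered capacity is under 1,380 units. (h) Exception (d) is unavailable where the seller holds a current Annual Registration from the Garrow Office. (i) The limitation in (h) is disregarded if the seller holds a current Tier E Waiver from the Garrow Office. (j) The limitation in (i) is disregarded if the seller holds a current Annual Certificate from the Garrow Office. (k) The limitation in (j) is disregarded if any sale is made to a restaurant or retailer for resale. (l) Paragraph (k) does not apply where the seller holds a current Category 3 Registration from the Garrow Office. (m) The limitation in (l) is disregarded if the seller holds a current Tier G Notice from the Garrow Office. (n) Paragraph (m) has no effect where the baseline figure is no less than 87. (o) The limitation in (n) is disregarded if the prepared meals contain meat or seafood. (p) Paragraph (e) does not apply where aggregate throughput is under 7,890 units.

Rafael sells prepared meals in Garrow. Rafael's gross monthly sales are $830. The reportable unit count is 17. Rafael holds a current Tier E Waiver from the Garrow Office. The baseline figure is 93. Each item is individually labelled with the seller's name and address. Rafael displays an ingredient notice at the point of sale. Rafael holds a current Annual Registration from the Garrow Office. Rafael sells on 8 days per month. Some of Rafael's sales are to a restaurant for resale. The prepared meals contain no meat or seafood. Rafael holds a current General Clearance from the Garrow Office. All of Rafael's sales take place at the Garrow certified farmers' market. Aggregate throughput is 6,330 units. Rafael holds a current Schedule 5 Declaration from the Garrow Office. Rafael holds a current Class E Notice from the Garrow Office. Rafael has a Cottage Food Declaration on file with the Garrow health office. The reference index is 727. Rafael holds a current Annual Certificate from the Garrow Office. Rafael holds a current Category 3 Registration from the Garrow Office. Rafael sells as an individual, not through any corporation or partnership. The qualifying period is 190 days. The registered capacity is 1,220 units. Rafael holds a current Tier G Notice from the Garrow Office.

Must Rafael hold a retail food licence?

Yes — Rafael must hold a retail food licence.

Exception (a) is satisfied on its face — items are individually labelled; a Cottage Food Declaration is on file. But applying paragraph (f): (f) operates — the reference index is 727, meeting the 700 threshold. Exception (a) does not apply.
Exception (b) requires that the reportable unit count is at least 19; but the reportable unit count is 17, short of 19, so (b) is unavailable.
Exception (c) fails — gross monthly sales are $830, not less than $820.
Exception (d)'s conditions are all satisfied: the seller is a natural person; the qualifying period is 190 days, below the 235 days limit. But: (h) is engaged — a current Annual Registration is held. (i) would limit (h) — a current Tier E Waiver is held — but (j) sets (i) aside: (j) is engaged — a current Annual Certificate is held. (k) would limit (j) — some sales are to a restaurant for resale — but (l) sets (k) aside: (l) operates against (k): a current Category 3 Registration is held. (m) applies (a current Tier G Notice is held), but is overridden by (n): (n) applies — the baseline figure is 93, meeting the 87 threshold. (o) is not engaged (the prepared meals contain no meat or seafood), so (n) stands. So (d) is unavailable.
Exception (e) is satisfied on its face — an ingredient notice is displayed; a current Schedule 5 Declaration is held; the number of selling days per month is 8, below the 11 limit. Turning to paragraph (p): (p) applies — aggregate throughput is 6,330 units, under the 7,890 units limit. Exception (e) does not apply.
No exception is made out. Rafael falls within the general rule.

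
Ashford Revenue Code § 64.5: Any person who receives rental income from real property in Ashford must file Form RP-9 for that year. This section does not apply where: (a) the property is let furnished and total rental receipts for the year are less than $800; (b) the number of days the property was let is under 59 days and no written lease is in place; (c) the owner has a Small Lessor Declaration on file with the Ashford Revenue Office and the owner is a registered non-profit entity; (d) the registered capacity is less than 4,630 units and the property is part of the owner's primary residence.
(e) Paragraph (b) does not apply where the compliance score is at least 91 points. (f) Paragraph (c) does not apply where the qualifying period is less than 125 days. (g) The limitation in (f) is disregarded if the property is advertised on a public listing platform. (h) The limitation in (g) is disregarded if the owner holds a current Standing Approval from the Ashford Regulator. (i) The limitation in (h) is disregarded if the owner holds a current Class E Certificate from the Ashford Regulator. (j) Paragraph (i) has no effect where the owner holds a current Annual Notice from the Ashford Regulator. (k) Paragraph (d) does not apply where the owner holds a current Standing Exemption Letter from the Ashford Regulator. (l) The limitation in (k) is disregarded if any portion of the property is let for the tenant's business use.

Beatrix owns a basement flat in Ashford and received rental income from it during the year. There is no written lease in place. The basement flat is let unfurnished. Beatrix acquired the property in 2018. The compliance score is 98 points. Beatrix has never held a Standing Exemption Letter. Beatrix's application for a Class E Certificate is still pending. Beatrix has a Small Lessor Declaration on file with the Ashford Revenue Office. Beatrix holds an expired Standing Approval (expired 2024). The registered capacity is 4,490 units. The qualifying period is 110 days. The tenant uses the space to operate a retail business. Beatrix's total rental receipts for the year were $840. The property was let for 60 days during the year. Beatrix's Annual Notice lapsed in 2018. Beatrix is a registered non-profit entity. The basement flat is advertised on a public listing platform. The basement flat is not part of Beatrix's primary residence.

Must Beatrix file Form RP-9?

No — exception (c) applies; Beatrix is not required to file Form RP-9.

Exception (a) fails — the property is let unfurnished.
Exception (b) does not apply: the number of days the property was let is 60 days, not under 59 days.
Exception (c)'s conditions are all satisfied: a Small Lessor Declaration is on file; Beatrix is a registered non-profit. Under paragraphs (f)–(j): (f) is engaged (the qualifying period is 110 days, less than the 125 days limit), but is displaced by (g): (g) operates against (f): the property is publicly advertised. (h), which would lift (g), is not engaged — no current Standing Approval is held. So (c) applies.
Exception (d) does not apply: the basement flat is not part of the primary residence.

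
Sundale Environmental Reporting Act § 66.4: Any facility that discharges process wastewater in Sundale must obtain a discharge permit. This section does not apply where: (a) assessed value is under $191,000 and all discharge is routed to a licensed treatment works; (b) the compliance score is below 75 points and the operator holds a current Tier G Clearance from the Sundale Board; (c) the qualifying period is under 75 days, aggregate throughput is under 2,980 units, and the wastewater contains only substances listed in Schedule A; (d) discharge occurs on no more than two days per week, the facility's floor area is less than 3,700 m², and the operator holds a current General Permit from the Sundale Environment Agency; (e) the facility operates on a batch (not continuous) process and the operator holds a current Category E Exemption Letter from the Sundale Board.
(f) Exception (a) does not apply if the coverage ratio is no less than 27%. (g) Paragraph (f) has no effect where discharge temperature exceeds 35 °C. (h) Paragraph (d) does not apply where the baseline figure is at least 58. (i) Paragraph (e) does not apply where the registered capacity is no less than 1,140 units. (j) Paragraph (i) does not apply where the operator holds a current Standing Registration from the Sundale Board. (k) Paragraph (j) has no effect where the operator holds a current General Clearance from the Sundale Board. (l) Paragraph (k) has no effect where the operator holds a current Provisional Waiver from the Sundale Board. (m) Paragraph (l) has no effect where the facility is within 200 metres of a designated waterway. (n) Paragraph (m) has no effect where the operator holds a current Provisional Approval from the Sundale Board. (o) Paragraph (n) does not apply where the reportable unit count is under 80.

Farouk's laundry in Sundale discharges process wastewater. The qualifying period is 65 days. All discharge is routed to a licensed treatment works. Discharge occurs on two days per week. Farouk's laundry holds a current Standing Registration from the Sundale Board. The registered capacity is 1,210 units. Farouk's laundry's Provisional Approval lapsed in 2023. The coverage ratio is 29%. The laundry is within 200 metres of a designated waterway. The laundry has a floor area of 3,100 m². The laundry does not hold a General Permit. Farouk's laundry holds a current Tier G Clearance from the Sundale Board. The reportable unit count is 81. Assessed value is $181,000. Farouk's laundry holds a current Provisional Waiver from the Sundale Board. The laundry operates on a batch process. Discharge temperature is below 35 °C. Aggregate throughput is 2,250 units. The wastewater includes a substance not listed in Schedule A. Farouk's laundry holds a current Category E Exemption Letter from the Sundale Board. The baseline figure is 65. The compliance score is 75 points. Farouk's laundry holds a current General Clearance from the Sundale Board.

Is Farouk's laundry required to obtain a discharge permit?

Yes — Farouk's laundry must obtain a discharge permit.

Exception (a)'s conditions are all satisfied: assessed value is $181,000, under the $191,000 limit; discharge is routed to a licensed treatment works. But applying paragraphs (f)–(g): (f) applies — the coverage ratio is 29%, meeting the 27% threshold. (g) is not triggered (discharge temperature is below 35 °C), so (f) stands. Exception (a) does not apply.
Exception (b) does not apply: the compliance score is 75 points, not below 75 points.
Exception (c) does not apply: the wastewater includes a non-Schedule-A substance.
Exception (d) fails — no General Permit is held.
Exception (e): the facility operates on a batch process; a current Category E Exemption Letter is held — every condition holds. Turning to paragraphs (i)–(o): (i) is triggered — the registered capacity is 1,210 units, meeting the 1,140 units threshold. (j) would limit (i) — a current Standing Registration is held — but (k) sets (j) aside: (k) operates against (j): a current General Clearance is held. (l) would limit (k) — a current Provisional Waiver is held — but (m) sets (l) aside: (m) is triggered — the laundry is within 200 m of a designated waterway. (n), which would lift (m), is not engaged — no current Provisional Approval is held. (e) is therefore removed.
None of the exceptions is available; § 66.4 applies in full.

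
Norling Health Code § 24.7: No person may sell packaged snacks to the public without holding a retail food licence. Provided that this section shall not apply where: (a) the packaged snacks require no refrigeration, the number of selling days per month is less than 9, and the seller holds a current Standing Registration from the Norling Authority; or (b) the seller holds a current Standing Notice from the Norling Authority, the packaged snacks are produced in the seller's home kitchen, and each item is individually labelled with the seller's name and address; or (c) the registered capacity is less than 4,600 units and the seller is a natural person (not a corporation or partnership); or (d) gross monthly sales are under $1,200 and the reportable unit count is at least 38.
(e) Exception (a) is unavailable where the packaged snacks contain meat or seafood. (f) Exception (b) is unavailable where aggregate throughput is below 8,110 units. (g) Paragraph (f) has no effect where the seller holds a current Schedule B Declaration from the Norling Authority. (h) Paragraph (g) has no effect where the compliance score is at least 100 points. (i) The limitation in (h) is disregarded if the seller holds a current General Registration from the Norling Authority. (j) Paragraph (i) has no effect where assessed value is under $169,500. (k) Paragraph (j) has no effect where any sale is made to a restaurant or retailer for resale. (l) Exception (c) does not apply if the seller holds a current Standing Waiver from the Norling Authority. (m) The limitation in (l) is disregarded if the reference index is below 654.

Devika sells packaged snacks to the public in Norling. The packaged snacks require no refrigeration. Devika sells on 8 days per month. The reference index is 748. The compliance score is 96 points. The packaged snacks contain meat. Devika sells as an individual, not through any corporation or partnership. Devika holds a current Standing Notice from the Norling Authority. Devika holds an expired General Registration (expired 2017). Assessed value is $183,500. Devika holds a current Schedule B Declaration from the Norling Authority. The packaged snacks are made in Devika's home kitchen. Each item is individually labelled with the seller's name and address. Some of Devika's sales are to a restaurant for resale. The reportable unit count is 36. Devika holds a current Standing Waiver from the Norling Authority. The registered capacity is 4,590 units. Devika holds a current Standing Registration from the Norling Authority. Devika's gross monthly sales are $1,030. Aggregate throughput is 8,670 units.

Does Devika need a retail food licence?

Exception (a): the packaged snacks are shelf-stable; the number of selling days per month is 8, less than the 9 limit; a current Standing Registration is held — every condition holds. Turning to paragraph (e): (e) operates against (a): the packaged snacks contain meat. (a) is therefore removed.
All of (b)'s requirements are met (a current Standing Notice is held; the packaged snacks are home-kitchen produced; items are individually labelled). Under paragraphs (f)–(k): (f) is inapplicable — aggregate throughput is 8,670 units, not below 8,110 units. Exception (b) stands.
Exception (c)'s conditions are all satisfied: the registered capacity is 4,590 units, less than the 4,600 units limit; the seller is a natural person. Turning to paragraphs (l)–(m): (l) operates against (c): a current Standing Waiver is held. (m) is not triggered (the reference index is 748, not below 654), so (l) stands. (c) is therefore removed.
Exception (d) requires that the reportable unit count is at least 38; but the reportable unit count is 36, short of 38, so (d) is unavailable.

No — exception (b) applies; Devika is not required to hold a retail food licence.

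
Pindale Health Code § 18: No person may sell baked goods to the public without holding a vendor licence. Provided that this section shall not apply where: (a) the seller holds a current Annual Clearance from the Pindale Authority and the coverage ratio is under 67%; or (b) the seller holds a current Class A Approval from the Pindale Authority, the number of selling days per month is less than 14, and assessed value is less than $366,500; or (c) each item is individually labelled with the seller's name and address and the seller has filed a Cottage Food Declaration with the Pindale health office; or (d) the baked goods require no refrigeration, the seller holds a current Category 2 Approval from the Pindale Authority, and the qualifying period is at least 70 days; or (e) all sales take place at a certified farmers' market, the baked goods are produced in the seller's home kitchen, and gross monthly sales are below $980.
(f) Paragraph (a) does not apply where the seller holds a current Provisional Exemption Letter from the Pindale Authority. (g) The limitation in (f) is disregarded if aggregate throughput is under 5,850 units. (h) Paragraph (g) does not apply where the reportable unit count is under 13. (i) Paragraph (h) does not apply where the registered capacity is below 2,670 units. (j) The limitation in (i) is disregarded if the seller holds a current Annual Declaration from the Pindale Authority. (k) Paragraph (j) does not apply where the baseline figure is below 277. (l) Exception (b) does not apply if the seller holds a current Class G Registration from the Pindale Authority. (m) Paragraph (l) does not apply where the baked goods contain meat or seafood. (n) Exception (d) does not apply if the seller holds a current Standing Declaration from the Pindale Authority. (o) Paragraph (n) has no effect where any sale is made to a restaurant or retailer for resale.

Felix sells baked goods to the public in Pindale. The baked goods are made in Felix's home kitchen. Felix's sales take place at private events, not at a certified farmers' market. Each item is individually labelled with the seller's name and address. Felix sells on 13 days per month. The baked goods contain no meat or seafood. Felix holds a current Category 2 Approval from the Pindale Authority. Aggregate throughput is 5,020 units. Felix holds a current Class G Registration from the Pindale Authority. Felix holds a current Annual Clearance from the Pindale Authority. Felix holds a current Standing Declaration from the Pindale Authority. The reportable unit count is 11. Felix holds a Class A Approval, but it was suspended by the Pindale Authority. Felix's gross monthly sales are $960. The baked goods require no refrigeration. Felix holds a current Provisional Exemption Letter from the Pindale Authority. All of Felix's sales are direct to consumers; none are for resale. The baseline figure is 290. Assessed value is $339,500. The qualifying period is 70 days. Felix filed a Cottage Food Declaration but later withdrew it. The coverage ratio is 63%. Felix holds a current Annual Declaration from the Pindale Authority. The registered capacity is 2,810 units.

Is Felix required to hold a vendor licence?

Yes — Felix must hold a vendor licence.

Exception (a) is satisfied on its face — a current Annual Clearance is held; the coverage ratio is 63%, under the 67% limit. However, paragraphs (f)–(k) must be considered: (f) operates against (a): a current Provisional Exemption Letter is held. (g) is engaged (aggregate throughput is 5,020 units, under the 5,850 units limit), but is itself disapplied by (h): (h) operates against (g): the reportable unit count is 11, under the 13 limit. (i) does not operate here (the registered capacity is 2,810 units, not below 2,670 units), so (h) stands. So (a) is unavailable.
Exception (b) does not apply: the Class A Approval is not current.
Exception (c) fails — the Cottage Food Declaration was withdrawn.
Exception (d)'s conditions are all satisfied: the baked goods are shelf-stable; a current Category 2 Approval is held; the qualifying period is 70 days, meeting the 70 days threshold. Turning to paragraphs (n)–(o): (n) is engaged — a current Standing Declaration is held. (o) does not operate here (no sales are for resale), so (n) stands. (d) is therefore removed.
Exception (e) fails — sales are at private events, not a certified farmers' market.
No exception applies. The general rule governs.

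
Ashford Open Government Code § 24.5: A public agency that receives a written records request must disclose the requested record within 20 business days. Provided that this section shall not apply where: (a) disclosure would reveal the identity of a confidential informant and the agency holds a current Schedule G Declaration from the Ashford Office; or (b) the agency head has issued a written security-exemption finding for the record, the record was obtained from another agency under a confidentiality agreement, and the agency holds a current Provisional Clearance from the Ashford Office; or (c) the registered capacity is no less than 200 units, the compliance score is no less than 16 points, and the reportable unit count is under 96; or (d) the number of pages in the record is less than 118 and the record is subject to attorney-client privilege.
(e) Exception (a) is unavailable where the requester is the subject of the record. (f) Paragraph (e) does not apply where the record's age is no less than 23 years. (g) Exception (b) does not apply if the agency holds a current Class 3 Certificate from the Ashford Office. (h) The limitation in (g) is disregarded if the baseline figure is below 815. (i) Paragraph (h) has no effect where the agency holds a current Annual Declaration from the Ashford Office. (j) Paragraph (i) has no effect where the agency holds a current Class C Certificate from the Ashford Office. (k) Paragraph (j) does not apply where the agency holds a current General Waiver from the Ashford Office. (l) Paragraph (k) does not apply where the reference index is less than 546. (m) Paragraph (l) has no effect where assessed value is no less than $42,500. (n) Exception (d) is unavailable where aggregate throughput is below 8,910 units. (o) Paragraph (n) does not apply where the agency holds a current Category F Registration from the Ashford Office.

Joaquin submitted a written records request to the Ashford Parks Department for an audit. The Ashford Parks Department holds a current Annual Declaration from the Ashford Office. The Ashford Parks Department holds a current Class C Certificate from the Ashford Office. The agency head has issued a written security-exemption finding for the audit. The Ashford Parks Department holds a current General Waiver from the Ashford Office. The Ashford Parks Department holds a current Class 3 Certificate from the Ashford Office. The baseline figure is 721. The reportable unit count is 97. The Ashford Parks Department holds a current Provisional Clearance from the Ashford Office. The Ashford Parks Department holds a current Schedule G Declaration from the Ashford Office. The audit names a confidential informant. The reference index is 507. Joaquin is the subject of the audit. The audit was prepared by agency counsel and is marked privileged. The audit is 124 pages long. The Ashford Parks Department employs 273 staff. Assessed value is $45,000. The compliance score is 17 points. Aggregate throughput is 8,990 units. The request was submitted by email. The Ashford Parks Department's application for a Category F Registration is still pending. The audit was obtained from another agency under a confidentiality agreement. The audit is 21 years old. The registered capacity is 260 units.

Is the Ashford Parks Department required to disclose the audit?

Exception (a)'s conditions are all satisfied: the audit names a confidential informant; a current Schedule G Declaration is held. Turning to paragraphs (e)–(f): (e) operates against (a): Joaquin is the subject of the audit. (f), which would lift (e), is not engaged — the record's age is 21 years, short of 23 years. So (a) is unavailable.
All of (b)'s requirements are met (a written security-exemption finding has been issued; the audit was obtained under a confidentiality agreement; a current Provisional Clearance is held). But applying paragraphs (g)–(m): (g) applies — a current Class 3 Certificate is held. (h) would limit (g) — the baseline figure is 721, below the 815 limit — but (i) sets (h) aside: (i) operates against (h): a current Annual Declaration is held. (j) applies (a current Class C Certificate is held), but is set aside by (k): (k) operates against (j): a current General Waiver is held. (l) would limit (k) — the reference index is 507, less than the 546 limit — but (m) sets (l) aside: (m) applies — assessed value is $45,000, meeting the $42,500 threshold. (b) is therefore removed.
Exception (c) requires that the reportable unit count is under 96; but the reportable unit count is 97, not under 96, so (c) is unavailable.
Exception (d) fails — the number of pages in the record is 124, not less than 118.
No exception applies. The general rule governs.

Yes — the Ashford Parks Department must disclose the audit.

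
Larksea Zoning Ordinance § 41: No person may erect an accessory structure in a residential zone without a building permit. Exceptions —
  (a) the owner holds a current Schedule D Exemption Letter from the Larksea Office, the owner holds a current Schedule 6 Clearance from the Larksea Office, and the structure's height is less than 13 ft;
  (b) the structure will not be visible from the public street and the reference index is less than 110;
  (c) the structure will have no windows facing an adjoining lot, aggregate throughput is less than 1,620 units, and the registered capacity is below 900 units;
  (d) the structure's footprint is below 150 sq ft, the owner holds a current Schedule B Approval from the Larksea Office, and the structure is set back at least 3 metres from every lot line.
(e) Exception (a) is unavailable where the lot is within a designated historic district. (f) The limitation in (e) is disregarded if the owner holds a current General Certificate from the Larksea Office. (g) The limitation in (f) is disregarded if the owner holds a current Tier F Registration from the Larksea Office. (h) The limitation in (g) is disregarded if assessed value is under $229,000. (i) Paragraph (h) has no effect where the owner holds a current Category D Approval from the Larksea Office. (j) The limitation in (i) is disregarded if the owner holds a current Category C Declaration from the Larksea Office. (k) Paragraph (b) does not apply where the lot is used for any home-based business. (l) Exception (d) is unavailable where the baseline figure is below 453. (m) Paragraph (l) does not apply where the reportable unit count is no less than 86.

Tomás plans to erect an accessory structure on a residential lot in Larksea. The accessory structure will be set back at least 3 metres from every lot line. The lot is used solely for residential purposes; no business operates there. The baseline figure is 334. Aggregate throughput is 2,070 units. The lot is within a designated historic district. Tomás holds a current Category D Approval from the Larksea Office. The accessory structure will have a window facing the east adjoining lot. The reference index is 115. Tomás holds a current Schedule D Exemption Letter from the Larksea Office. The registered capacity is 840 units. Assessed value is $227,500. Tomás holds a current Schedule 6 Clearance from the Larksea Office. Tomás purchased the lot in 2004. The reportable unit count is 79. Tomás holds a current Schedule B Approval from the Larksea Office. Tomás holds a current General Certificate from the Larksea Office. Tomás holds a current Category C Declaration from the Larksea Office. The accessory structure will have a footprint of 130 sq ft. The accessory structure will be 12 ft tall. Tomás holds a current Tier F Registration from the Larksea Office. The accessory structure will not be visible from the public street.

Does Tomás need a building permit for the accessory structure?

Exception (a) is satisfied on its face — a current Schedule D Exemption Letter is held; a current Schedule 6 Clearance is held; the structure's height is 12 ft, less than the 13 ft limit. Considering the limiting provisions: (e) would limit (a) — the lot is in a historic district — but (f) sets (e) aside: (f) applies — a current General Certificate is held. (g) would limit (f) — a current Tier F Registration is held — but (h) sets (g) aside: (h) applies — assessed value is $227,500, under the $229,000 limit. (i) would limit (h) — a current Category D Approval is held — but (j) sets (i) aside: (j) is engaged — a current Category C Declaration is held. Exception (a) stands.
Exception (b) fails — the reference index is 115, not less than 110.
Exception (c) does not apply: a window faces an adjoining lot.
Exception (d): the structure's footprint is 130 sq ft, below the 150 sq ft limit; a current Schedule B Approval is held; the setback is at least 3 m on every side — every condition holds. However, paragraphs (l)–(m) must be considered: (l) operates against (d): the baseline figure is 334, below the 453 limit. (m), which would lift (l), is not engaged — the reportable unit count is 79, short of 86. (d) is therefore removed.

No — exception (a) applies; Tomás does not need a building permit.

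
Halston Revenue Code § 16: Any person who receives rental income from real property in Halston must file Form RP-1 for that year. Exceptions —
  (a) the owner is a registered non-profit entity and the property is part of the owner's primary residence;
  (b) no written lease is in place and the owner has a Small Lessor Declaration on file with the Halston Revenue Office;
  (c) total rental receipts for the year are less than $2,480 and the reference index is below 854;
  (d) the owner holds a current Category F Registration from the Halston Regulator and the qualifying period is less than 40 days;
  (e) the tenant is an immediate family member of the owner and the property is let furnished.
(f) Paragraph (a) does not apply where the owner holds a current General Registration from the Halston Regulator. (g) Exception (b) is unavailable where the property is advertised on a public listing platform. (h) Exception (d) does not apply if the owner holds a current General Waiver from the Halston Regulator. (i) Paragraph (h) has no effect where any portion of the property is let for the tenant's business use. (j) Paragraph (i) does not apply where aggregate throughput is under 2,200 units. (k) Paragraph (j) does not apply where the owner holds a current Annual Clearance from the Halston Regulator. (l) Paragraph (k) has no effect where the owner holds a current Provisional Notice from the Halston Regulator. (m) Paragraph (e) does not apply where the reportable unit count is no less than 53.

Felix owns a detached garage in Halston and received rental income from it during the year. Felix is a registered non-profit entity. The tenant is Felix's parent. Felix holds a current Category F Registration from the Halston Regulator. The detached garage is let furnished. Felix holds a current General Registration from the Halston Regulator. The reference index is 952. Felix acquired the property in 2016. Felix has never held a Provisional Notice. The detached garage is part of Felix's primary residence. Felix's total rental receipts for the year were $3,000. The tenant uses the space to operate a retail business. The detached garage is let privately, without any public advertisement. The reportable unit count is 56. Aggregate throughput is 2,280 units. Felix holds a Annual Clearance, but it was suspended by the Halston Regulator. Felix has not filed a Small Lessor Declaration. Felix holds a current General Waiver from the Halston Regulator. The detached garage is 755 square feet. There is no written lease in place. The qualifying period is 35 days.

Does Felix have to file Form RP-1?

No — exception (d) applies; Felix is not required to file Form RP-1.

Exception (a) is satisfied on its face — Felix is a registered non-profit; the detached garage is part of the primary residence. However, paragraph (f) must be considered: (f) operates against (a): a current General Registration is held. Exception (a) does not apply.
Exception (b) does not apply: no Small Lessor Declaration is on file.
Exception (c) fails — total rental receipts for the year are $3,000, not less than $2,480.
Exception (d) is satisfied on its face — a current Category F Registration is held; the qualifying period is 35 days, less than the 40 days limit. Considering the limiting provisions: (h) operates (a current General Waiver is held), but is itself disapplied by (i): (i) is triggered — the space is let for business use. (j) does not operate here (aggregate throughput is 2,280 units, not under 2,200 units), so (i) stands. Exception (d) stands.
Exception (e)'s conditions are all satisfied: the tenant is an immediate family member; the property is let furnished. However, paragraph (m) must be considered: (m) operates against (e): the reportable unit count is 56, meeting the 53 threshold. Exception (e) does not apply.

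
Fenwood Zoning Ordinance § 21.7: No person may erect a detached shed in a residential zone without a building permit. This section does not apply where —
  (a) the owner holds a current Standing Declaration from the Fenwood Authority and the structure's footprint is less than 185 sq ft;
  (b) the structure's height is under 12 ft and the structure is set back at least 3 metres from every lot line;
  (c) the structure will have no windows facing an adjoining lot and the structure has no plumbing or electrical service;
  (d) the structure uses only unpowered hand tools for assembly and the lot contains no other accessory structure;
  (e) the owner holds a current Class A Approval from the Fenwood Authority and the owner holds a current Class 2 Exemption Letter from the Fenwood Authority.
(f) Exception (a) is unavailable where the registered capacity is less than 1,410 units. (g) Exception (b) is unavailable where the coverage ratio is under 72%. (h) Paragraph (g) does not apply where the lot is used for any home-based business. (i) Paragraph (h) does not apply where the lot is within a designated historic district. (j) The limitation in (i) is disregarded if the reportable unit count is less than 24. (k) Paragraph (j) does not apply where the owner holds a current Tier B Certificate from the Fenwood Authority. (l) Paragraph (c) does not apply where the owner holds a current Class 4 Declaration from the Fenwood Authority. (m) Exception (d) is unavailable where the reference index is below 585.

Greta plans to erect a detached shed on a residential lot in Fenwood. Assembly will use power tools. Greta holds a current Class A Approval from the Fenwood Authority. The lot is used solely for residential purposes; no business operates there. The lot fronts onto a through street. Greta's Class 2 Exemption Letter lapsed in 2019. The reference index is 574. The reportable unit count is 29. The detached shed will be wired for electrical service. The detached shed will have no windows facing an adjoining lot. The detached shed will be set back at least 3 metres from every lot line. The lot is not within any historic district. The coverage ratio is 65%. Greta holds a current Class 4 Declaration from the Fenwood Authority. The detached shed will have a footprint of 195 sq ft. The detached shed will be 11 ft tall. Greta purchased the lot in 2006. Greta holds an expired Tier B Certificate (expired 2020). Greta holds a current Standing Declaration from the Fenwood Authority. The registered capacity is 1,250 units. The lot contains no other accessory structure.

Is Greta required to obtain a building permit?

Exception (a) requires that the structure's footprint is less than 185 sq ft; but the structure's footprint is 195 sq ft, not less than 185 sq ft, so (a) is unavailable.
Exception (b): the structure's height is 11 ft, under the 12 ft limit; the setback is at least 3 m on every side — every condition holds. However, paragraphs (g)–(k) must be considered: (g) operates against (b): the coverage ratio is 65%, under the 72% limit. (h) is not engaged (the lot is solely residential), so (g) stands. Exception (b) does not apply.
Exception (c) fails — electrical service is planned.
Exception (d) does not apply: assembly uses power tools.
Exception (e) fails — the Class 2 Exemption Letter is not current.
No exception applies. The general rule governs.

Yes — Greta must obtain a building permit.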